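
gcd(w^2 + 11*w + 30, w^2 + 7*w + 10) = w + 5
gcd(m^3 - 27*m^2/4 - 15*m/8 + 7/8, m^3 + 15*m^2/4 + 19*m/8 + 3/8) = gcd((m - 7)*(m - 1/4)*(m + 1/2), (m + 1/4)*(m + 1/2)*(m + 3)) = m + 1/2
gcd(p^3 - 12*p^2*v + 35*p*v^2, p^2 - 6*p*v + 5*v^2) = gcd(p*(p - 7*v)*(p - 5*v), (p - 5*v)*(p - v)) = p - 5*v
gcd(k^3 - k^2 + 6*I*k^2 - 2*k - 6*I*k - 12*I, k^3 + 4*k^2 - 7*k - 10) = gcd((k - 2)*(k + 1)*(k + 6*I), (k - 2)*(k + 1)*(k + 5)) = k^2 - k - 2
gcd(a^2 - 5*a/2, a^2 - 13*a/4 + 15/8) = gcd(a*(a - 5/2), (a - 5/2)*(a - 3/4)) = a - 5/2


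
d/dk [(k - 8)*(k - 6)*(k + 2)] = 3*k^2 - 24*k + 20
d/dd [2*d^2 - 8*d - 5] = 4*d - 8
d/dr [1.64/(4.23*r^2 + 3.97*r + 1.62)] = (-13.8744*r - 6.5108)/(4.23*r^2 + 3.97*r + 1.62)^2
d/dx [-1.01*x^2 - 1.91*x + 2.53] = -2.02*x - 1.91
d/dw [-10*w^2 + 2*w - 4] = 2 - 20*w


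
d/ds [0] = 0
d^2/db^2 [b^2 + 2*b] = 2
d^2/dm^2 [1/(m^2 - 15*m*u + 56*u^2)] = 2*(-m^2 + 15*m*u - 56*u^2 + (2*m - 15*u)^2)/(m^2 - 15*m*u + 56*u^2)^3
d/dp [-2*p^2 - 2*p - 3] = -4*p - 2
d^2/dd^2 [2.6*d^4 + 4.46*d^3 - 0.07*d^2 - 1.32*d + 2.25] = 31.2*d^2 + 26.76*d - 0.14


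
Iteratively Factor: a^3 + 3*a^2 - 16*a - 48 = (a + 3)*(a^2 - 16) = (a + 3)*(a + 4)*(a - 4)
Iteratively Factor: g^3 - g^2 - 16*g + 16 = (g - 4)*(g^2 + 3*g - 4) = (g - 4)*(g + 4)*(g - 1)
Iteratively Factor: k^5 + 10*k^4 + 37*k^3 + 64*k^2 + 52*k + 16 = (k + 2)*(k^4 + 8*k^3 + 21*k^2 + 22*k + 8) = (k + 2)*(k + 4)*(k^3 + 4*k^2 + 5*k + 2) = (k + 1)*(k + 2)*(k + 4)*(k^2 + 3*k + 2) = (k + 1)^2*(k + 2)*(k + 4)*(k + 2)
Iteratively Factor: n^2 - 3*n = (n)*(n - 3)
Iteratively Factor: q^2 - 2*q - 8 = (q + 2)*(q - 4)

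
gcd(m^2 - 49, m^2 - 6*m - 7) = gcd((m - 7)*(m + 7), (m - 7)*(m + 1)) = m - 7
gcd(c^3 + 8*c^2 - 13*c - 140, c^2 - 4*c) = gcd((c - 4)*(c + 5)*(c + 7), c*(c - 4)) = c - 4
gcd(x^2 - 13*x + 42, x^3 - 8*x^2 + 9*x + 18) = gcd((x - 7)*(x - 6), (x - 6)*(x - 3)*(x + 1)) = x - 6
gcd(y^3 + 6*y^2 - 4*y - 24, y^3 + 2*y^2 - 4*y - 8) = y^2 - 4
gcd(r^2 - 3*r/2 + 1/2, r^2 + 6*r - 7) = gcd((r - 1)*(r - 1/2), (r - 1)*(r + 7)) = r - 1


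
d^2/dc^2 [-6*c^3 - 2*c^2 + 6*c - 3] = -36*c - 4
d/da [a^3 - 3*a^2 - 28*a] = 3*a^2 - 6*a - 28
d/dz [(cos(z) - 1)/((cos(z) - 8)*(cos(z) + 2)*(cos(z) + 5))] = 2*(cos(z)^3 - 2*cos(z)^2 + cos(z) + 63)*sin(z)/((cos(z) - 8)^2*(cos(z) + 2)^2*(cos(z) + 5)^2)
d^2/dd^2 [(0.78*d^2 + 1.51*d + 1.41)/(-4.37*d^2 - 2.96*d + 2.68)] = (-37.493726*d^3 - 216.370062*d^2 - 215.538888*d - 92.896024)/(83.453453*d^6 + 169.580472*d^5 - 38.6745*d^4 - 182.06368*d^3 + 23.718*d^2 + 63.779712*d - 19.248832)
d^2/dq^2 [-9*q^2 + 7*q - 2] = -18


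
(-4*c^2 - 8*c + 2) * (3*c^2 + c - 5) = -12*c^4 - 28*c^3 + 18*c^2 + 42*c - 10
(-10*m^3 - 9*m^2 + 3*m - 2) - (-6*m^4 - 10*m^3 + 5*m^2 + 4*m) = 6*m^4 - 14*m^2 - m - 2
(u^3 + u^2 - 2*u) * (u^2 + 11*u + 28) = u^5 + 12*u^4 + 37*u^3 + 6*u^2 - 56*u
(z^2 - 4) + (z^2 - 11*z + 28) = 2*z^2 - 11*z + 24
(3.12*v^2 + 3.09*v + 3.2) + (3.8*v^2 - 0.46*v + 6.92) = 6.92*v^2 + 2.63*v + 10.12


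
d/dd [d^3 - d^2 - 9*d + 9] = 3*d^2 - 2*d - 9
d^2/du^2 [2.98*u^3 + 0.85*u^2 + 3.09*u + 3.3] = 17.88*u + 1.7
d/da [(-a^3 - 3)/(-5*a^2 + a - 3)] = (3*a^2*(5*a^2 - a + 3) - (10*a - 1)*(a^3 + 3))/(5*a^2 - a + 3)^2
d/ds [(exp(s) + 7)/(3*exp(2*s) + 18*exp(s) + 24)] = (-2*(exp(s) + 3)*(exp(s) + 7) + exp(2*s) + 6*exp(s) + 8)*exp(s)/(3*(exp(2*s) + 6*exp(s) + 8)^2)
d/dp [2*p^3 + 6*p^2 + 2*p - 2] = 6*p^2 + 12*p + 2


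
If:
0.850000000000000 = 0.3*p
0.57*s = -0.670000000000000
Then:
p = 2.83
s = -1.18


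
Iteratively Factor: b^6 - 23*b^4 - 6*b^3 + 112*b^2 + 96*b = (b + 4)*(b^5 - 4*b^4 - 7*b^3 + 22*b^2 + 24*b) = (b - 4)*(b + 4)*(b^4 - 7*b^2 - 6*b) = (b - 4)*(b - 3)*(b + 4)*(b^3 + 3*b^2 + 2*b) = (b - 4)*(b - 3)*(b + 1)*(b + 4)*(b^2 + 2*b) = (b - 4)*(b - 3)*(b + 1)*(b + 2)*(b + 4)*(b)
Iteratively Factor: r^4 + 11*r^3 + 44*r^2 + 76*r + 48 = (r + 4)*(r^3 + 7*r^2 + 16*r + 12) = (r + 3)*(r + 4)*(r^2 + 4*r + 4) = (r + 2)*(r + 3)*(r + 4)*(r + 2)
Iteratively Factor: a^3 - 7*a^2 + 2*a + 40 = (a - 5)*(a^2 - 2*a - 8) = (a - 5)*(a - 4)*(a + 2)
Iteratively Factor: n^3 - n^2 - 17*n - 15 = (n + 3)*(n^2 - 4*n - 5) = (n + 1)*(n + 3)*(n - 5)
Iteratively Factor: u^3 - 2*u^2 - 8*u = (u - 4)*(u^2 + 2*u) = u*(u - 4)*(u + 2)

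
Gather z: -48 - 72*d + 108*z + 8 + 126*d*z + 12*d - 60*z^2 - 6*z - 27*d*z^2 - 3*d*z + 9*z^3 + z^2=-60*d + 9*z^3 + z^2*(-27*d - 59) + z*(123*d + 102) - 40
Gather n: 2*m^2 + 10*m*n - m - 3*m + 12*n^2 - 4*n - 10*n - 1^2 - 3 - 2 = 2*m^2 - 4*m + 12*n^2 + n*(10*m - 14) - 6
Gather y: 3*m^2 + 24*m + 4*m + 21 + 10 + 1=3*m^2 + 28*m + 32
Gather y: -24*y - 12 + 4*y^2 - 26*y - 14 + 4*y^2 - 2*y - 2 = 8*y^2 - 52*y - 28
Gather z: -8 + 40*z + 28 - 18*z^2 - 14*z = -18*z^2 + 26*z + 20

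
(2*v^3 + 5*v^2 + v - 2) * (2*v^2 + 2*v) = 4*v^5 + 14*v^4 + 12*v^3 - 2*v^2 - 4*v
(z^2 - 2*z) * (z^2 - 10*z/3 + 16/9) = z^4 - 16*z^3/3 + 76*z^2/9 - 32*z/9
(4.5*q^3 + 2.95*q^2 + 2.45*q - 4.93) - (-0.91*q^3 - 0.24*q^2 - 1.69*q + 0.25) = 5.41*q^3 + 3.19*q^2 + 4.14*q - 5.18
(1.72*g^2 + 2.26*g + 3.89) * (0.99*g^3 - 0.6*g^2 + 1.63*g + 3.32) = 1.7028*g^5 + 1.2054*g^4 + 5.2987*g^3 + 7.0602*g^2 + 13.8439*g + 12.9148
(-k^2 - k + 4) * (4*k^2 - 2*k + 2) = -4*k^4 - 2*k^3 + 16*k^2 - 10*k + 8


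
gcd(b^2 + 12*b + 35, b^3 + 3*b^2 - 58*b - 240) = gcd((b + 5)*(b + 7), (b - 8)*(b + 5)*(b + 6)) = b + 5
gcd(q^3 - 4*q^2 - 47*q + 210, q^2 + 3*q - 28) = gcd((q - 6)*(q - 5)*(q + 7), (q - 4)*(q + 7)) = q + 7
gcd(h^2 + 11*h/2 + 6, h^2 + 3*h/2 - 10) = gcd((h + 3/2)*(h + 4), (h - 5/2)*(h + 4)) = h + 4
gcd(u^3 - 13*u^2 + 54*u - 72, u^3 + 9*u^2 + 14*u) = 1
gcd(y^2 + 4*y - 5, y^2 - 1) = y - 1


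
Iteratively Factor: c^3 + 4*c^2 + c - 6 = (c - 1)*(c^2 + 5*c + 6) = (c - 1)*(c + 3)*(c + 2)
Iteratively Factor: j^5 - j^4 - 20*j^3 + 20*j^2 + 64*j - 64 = (j - 1)*(j^4 - 20*j^2 + 64) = (j - 4)*(j - 1)*(j^3 + 4*j^2 - 4*j - 16) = (j - 4)*(j - 1)*(j + 4)*(j^2 - 4) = (j - 4)*(j - 2)*(j - 1)*(j + 4)*(j + 2)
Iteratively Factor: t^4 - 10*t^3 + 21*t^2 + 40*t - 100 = (t - 2)*(t^3 - 8*t^2 + 5*t + 50) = (t - 5)*(t - 2)*(t^2 - 3*t - 10) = (t - 5)*(t - 2)*(t + 2)*(t - 5)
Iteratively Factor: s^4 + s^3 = (s)*(s^3 + s^2) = s^2*(s^2 + s) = s^2*(s + 1)*(s)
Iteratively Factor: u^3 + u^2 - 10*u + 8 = (u + 4)*(u^2 - 3*u + 2) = (u - 1)*(u + 4)*(u - 2)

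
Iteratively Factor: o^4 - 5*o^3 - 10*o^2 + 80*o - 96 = (o + 4)*(o^3 - 9*o^2 + 26*o - 24) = (o - 2)*(o + 4)*(o^2 - 7*o + 12) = (o - 4)*(o - 2)*(o + 4)*(o - 3)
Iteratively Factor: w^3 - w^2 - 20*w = (w + 4)*(w^2 - 5*w) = w*(w + 4)*(w - 5)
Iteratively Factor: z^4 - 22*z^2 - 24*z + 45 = (z + 3)*(z^3 - 3*z^2 - 13*z + 15) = (z - 1)*(z + 3)*(z^2 - 2*z - 15) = (z - 1)*(z + 3)^2*(z - 5)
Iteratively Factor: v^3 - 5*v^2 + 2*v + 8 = (v + 1)*(v^2 - 6*v + 8) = (v - 2)*(v + 1)*(v - 4)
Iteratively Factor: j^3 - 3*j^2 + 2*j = (j - 2)*(j^2 - j) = (j - 2)*(j - 1)*(j)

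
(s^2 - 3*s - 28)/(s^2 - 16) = (s - 7)/(s - 4)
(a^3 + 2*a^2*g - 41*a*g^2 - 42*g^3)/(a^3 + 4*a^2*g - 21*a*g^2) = (a^2 - 5*a*g - 6*g^2)/(a*(a - 3*g))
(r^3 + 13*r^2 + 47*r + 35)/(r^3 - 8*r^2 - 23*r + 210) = (r^2 + 8*r + 7)/(r^2 - 13*r + 42)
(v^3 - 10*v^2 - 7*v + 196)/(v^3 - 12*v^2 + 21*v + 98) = (v + 4)/(v + 2)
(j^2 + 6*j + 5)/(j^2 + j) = (j + 5)/j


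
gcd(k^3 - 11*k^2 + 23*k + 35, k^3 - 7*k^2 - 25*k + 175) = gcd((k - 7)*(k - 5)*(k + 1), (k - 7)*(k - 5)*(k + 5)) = k^2 - 12*k + 35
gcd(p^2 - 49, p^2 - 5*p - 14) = p - 7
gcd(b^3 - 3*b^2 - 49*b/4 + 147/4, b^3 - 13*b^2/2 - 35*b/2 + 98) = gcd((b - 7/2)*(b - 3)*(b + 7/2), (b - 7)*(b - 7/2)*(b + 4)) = b - 7/2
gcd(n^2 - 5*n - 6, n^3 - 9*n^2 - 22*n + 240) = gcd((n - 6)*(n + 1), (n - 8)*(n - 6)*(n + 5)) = n - 6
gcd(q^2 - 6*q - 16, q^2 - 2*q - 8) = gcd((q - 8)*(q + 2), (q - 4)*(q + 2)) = q + 2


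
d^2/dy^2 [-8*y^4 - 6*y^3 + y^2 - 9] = -96*y^2 - 36*y + 2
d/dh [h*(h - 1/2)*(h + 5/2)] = 3*h^2 + 4*h - 5/4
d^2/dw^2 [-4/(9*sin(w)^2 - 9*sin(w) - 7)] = 36*(-36*sin(w)^4 + 27*sin(w)^3 + 17*sin(w)^2 - 47*sin(w) + 32)/(-9*sin(w)^2 + 9*sin(w) + 7)^3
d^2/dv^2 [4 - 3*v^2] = -6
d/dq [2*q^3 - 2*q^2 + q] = 6*q^2 - 4*q + 1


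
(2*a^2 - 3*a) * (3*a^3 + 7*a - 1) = 6*a^5 - 9*a^4 + 14*a^3 - 23*a^2 + 3*a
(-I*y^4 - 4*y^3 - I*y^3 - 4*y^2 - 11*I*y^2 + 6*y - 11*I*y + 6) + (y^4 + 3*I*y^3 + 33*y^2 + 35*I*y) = y^4 - I*y^4 - 4*y^3 + 2*I*y^3 + 29*y^2 - 11*I*y^2 + 6*y + 24*I*y + 6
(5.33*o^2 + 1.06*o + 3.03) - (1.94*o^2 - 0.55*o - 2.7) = 3.39*o^2 + 1.61*o + 5.73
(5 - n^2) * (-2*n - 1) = 2*n^3 + n^2 - 10*n - 5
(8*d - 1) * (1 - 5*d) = -40*d^2 + 13*d - 1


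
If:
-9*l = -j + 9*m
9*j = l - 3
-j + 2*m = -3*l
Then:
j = -27/74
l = -21/74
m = 9/37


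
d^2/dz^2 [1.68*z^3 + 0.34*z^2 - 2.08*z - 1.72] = 10.08*z + 0.68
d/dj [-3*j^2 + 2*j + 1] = 2 - 6*j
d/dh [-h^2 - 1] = -2*h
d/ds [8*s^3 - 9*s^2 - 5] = 6*s*(4*s - 3)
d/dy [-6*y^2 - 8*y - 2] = -12*y - 8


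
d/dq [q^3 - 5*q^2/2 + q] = 3*q^2 - 5*q + 1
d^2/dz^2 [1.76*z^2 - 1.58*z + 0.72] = 3.52000000000000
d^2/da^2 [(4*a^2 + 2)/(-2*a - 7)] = -408/(8*a^3 + 84*a^2 + 294*a + 343)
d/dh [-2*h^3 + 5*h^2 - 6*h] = -6*h^2 + 10*h - 6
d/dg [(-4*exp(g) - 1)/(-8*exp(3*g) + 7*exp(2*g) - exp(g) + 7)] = (-(4*exp(g) + 1)*(24*exp(2*g) - 14*exp(g) + 1) + 32*exp(3*g) - 28*exp(2*g) + 4*exp(g) - 28)*exp(g)/(8*exp(3*g) - 7*exp(2*g) + exp(g) - 7)^2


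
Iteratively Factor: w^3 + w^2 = (w)*(w^2 + w) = w*(w + 1)*(w)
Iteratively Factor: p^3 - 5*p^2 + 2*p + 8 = (p - 2)*(p^2 - 3*p - 4) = (p - 4)*(p - 2)*(p + 1)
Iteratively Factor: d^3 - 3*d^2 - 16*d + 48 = (d - 4)*(d^2 + d - 12) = (d - 4)*(d + 4)*(d - 3)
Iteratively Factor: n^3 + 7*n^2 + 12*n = (n + 3)*(n^2 + 4*n) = (n + 3)*(n + 4)*(n)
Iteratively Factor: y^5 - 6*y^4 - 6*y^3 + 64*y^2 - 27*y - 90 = (y - 2)*(y^4 - 4*y^3 - 14*y^2 + 36*y + 45) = (y - 2)*(y + 1)*(y^3 - 5*y^2 - 9*y + 45) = (y - 3)*(y - 2)*(y + 1)*(y^2 - 2*y - 15) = (y - 5)*(y - 3)*(y - 2)*(y + 1)*(y + 3)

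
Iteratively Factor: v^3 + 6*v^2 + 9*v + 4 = (v + 1)*(v^2 + 5*v + 4) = (v + 1)*(v + 4)*(v + 1)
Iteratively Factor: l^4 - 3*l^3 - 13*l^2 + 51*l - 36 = (l + 4)*(l^3 - 7*l^2 + 15*l - 9) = (l - 1)*(l + 4)*(l^2 - 6*l + 9) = (l - 3)*(l - 1)*(l + 4)*(l - 3)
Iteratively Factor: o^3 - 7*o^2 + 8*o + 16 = (o + 1)*(o^2 - 8*o + 16) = (o - 4)*(o + 1)*(o - 4)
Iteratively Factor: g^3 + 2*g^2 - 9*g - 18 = (g - 3)*(g^2 + 5*g + 6) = (g - 3)*(g + 3)*(g + 2)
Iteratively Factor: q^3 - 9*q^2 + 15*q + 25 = (q - 5)*(q^2 - 4*q - 5) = (q - 5)*(q + 1)*(q - 5)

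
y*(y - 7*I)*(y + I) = y^3 - 6*I*y^2 + 7*y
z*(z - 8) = z^2 - 8*z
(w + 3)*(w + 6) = w^2 + 9*w + 18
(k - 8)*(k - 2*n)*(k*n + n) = k^3*n - 2*k^2*n^2 - 7*k^2*n + 14*k*n^2 - 8*k*n + 16*n^2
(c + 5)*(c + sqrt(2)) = c^2 + sqrt(2)*c + 5*c + 5*sqrt(2)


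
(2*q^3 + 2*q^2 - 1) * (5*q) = 10*q^4 + 10*q^3 - 5*q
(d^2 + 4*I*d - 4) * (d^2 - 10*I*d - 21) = d^4 - 6*I*d^3 + 15*d^2 - 44*I*d + 84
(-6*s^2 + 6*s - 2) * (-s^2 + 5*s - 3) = 6*s^4 - 36*s^3 + 50*s^2 - 28*s + 6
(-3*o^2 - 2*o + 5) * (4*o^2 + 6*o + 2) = -12*o^4 - 26*o^3 + 2*o^2 + 26*o + 10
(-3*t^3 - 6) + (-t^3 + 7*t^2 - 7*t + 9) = -4*t^3 + 7*t^2 - 7*t + 3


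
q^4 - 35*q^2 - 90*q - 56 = (q - 7)*(q + 1)*(q + 2)*(q + 4)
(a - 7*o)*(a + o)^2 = a^3 - 5*a^2*o - 13*a*o^2 - 7*o^3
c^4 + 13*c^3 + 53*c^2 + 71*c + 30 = (c + 1)^2*(c + 5)*(c + 6)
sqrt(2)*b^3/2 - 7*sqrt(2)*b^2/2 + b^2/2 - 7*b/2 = b*(b - 7)*(sqrt(2)*b/2 + 1/2)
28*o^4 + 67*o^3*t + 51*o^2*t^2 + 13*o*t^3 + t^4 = (o + t)^2*(4*o + t)*(7*o + t)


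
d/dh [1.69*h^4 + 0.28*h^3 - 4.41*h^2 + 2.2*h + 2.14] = 6.76*h^3 + 0.84*h^2 - 8.82*h + 2.2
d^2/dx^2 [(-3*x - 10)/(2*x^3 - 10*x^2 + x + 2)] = 2*(-(3*x + 10)*(6*x^2 - 20*x + 1)^2 + (18*x^2 - 60*x + 2*(3*x - 5)*(3*x + 10) + 3)*(2*x^3 - 10*x^2 + x + 2))/(2*x^3 - 10*x^2 + x + 2)^3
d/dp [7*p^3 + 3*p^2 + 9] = 3*p*(7*p + 2)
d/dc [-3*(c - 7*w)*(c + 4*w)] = -6*c + 9*w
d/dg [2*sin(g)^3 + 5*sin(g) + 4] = (6*sin(g)^2 + 5)*cos(g)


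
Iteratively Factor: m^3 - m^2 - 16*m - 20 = (m - 5)*(m^2 + 4*m + 4) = (m - 5)*(m + 2)*(m + 2)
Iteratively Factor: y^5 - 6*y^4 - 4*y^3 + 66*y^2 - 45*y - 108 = (y - 3)*(y^4 - 3*y^3 - 13*y^2 + 27*y + 36) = (y - 4)*(y - 3)*(y^3 + y^2 - 9*y - 9) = (y - 4)*(y - 3)*(y + 3)*(y^2 - 2*y - 3) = (y - 4)*(y - 3)^2*(y + 3)*(y + 1)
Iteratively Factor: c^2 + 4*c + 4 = (c + 2)*(c + 2)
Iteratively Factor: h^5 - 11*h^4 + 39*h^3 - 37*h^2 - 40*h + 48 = (h - 4)*(h^4 - 7*h^3 + 11*h^2 + 7*h - 12) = (h - 4)*(h - 1)*(h^3 - 6*h^2 + 5*h + 12) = (h - 4)^2*(h - 1)*(h^2 - 2*h - 3) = (h - 4)^2*(h - 3)*(h - 1)*(h + 1)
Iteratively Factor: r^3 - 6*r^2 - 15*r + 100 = (r - 5)*(r^2 - r - 20) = (r - 5)*(r + 4)*(r - 5)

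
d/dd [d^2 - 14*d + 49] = 2*d - 14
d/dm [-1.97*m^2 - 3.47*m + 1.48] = -3.94*m - 3.47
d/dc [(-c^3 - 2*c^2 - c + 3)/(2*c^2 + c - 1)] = (-2*c^4 - 2*c^3 + 3*c^2 - 8*c - 2)/(4*c^4 + 4*c^3 - 3*c^2 - 2*c + 1)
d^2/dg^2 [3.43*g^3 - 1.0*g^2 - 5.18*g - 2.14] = 20.58*g - 2.0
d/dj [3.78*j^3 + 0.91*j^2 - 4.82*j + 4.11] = 11.34*j^2 + 1.82*j - 4.82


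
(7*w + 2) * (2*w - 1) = 14*w^2 - 3*w - 2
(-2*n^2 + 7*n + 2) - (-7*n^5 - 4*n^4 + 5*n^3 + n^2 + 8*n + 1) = 7*n^5 + 4*n^4 - 5*n^3 - 3*n^2 - n + 1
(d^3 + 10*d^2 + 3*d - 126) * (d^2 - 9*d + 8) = d^5 + d^4 - 79*d^3 - 73*d^2 + 1158*d - 1008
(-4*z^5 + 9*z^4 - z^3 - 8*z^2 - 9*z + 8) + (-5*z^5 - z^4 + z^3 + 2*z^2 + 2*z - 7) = -9*z^5 + 8*z^4 - 6*z^2 - 7*z + 1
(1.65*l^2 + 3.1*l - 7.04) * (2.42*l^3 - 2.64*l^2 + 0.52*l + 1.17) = 3.993*l^5 + 3.146*l^4 - 24.3628*l^3 + 22.1281*l^2 - 0.0338000000000003*l - 8.2368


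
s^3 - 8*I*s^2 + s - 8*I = (s - 8*I)*(s - I)*(s + I)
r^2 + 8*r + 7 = (r + 1)*(r + 7)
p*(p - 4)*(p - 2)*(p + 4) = p^4 - 2*p^3 - 16*p^2 + 32*p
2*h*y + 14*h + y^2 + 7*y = (2*h + y)*(y + 7)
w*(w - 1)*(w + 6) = w^3 + 5*w^2 - 6*w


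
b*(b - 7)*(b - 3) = b^3 - 10*b^2 + 21*b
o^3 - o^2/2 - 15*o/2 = o*(o - 3)*(o + 5/2)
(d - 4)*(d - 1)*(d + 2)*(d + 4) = d^4 + d^3 - 18*d^2 - 16*d + 32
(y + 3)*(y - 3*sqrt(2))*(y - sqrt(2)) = y^3 - 4*sqrt(2)*y^2 + 3*y^2 - 12*sqrt(2)*y + 6*y + 18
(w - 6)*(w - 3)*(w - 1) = w^3 - 10*w^2 + 27*w - 18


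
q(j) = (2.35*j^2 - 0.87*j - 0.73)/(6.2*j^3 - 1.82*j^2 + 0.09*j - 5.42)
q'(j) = (4.7*j - 0.87)/(6.2*j^3 - 1.82*j^2 + 0.09*j - 5.42) + (-18.6*j^2 + 3.64*j - 0.09)*(2.35*j^2 - 0.87*j - 0.73)/(6.2*j^3 - 1.82*j^2 + 0.09*j - 5.42)^2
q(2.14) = 0.17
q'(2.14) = -0.09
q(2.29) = 0.16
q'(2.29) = -0.07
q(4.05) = 0.09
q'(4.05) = -0.02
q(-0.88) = -0.17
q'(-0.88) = 0.18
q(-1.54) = -0.19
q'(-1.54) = -0.04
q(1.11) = 1.31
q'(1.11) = -22.33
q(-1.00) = -0.18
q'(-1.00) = 0.11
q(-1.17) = -0.20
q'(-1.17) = 0.03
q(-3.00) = -0.12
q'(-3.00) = -0.04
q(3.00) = 0.12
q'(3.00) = -0.04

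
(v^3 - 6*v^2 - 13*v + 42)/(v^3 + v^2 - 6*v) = (v - 7)/v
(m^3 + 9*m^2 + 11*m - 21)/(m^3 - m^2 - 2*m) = (-m^3 - 9*m^2 - 11*m + 21)/(m*(-m^2 + m + 2))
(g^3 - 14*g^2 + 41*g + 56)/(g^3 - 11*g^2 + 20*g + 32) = (g - 7)/(g - 4)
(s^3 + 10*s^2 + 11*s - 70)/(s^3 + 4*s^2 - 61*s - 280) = (s - 2)/(s - 8)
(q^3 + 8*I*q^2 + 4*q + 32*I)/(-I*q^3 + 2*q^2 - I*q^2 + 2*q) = (I*q^2 - 6*q + 16*I)/(q*(q + 1))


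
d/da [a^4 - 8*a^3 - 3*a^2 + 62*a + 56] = 4*a^3 - 24*a^2 - 6*a + 62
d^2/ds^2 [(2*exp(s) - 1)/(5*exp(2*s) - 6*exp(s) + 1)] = (50*exp(4*s) - 40*exp(3*s) + 30*exp(2*s) - 4*exp(s) - 4)*exp(s)/(125*exp(6*s) - 450*exp(5*s) + 615*exp(4*s) - 396*exp(3*s) + 123*exp(2*s) - 18*exp(s) + 1)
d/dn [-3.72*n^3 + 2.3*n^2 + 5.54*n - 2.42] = -11.16*n^2 + 4.6*n + 5.54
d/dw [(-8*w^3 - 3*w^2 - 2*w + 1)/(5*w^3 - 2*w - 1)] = (15*w^4 + 52*w^3 + 15*w^2 + 6*w + 4)/(25*w^6 - 20*w^4 - 10*w^3 + 4*w^2 + 4*w + 1)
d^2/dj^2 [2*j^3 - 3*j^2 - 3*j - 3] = 12*j - 6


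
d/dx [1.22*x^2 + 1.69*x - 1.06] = 2.44*x + 1.69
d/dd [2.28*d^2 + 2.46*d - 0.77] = 4.56*d + 2.46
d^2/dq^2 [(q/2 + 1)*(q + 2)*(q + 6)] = 3*q + 10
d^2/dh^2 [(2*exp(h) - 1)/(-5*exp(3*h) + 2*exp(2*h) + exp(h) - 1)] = (-200*exp(6*h) + 285*exp(5*h) - 158*exp(4*h) + 140*exp(3*h) - 63*exp(2*h) + 7*exp(h) - 1)*exp(h)/(125*exp(9*h) - 150*exp(8*h) - 15*exp(7*h) + 127*exp(6*h) - 57*exp(5*h) - 24*exp(4*h) + 26*exp(3*h) - 3*exp(2*h) - 3*exp(h) + 1)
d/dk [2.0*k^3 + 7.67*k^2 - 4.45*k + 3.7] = 6.0*k^2 + 15.34*k - 4.45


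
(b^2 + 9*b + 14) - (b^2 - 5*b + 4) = 14*b + 10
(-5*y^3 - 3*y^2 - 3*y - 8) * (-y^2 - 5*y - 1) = 5*y^5 + 28*y^4 + 23*y^3 + 26*y^2 + 43*y + 8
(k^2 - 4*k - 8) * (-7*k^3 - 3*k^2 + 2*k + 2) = -7*k^5 + 25*k^4 + 70*k^3 + 18*k^2 - 24*k - 16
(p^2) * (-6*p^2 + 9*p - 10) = -6*p^4 + 9*p^3 - 10*p^2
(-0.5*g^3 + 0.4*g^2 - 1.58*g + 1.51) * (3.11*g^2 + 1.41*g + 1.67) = -1.555*g^5 + 0.539*g^4 - 5.1848*g^3 + 3.1363*g^2 - 0.5095*g + 2.5217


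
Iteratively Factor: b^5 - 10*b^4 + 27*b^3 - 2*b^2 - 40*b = (b + 1)*(b^4 - 11*b^3 + 38*b^2 - 40*b) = (b - 2)*(b + 1)*(b^3 - 9*b^2 + 20*b) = b*(b - 2)*(b + 1)*(b^2 - 9*b + 20) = b*(b - 5)*(b - 2)*(b + 1)*(b - 4)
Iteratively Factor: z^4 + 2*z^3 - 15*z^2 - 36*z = (z - 4)*(z^3 + 6*z^2 + 9*z) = (z - 4)*(z + 3)*(z^2 + 3*z) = z*(z - 4)*(z + 3)*(z + 3)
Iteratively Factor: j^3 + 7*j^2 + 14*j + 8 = (j + 4)*(j^2 + 3*j + 2) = (j + 1)*(j + 4)*(j + 2)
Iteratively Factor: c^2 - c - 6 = (c - 3)*(c + 2)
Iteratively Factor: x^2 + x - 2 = (x + 2)*(x - 1)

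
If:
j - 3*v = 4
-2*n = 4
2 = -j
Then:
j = -2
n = -2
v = -2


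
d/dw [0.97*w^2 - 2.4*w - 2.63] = 1.94*w - 2.4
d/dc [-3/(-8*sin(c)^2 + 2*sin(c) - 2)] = 3*(1 - 8*sin(c))*cos(c)/(2*(4*sin(c)^2 - sin(c) + 1)^2)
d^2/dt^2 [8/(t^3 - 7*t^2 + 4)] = 16*(t^2*(3*t - 14)^2 + (7 - 3*t)*(t^3 - 7*t^2 + 4))/(t^3 - 7*t^2 + 4)^3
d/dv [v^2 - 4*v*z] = 2*v - 4*z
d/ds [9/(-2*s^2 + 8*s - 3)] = 36*(s - 2)/(2*s^2 - 8*s + 3)^2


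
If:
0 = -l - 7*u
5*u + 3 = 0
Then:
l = 21/5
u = -3/5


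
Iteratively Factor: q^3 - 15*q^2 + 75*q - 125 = (q - 5)*(q^2 - 10*q + 25) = (q - 5)^2*(q - 5)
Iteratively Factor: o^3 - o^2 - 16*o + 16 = (o - 1)*(o^2 - 16) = (o - 1)*(o + 4)*(o - 4)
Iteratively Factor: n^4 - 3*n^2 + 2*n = (n + 2)*(n^3 - 2*n^2 + n) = (n - 1)*(n + 2)*(n^2 - n) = n*(n - 1)*(n + 2)*(n - 1)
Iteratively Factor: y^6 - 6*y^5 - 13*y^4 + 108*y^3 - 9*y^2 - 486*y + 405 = (y - 3)*(y^5 - 3*y^4 - 22*y^3 + 42*y^2 + 117*y - 135) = (y - 3)*(y + 3)*(y^4 - 6*y^3 - 4*y^2 + 54*y - 45) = (y - 5)*(y - 3)*(y + 3)*(y^3 - y^2 - 9*y + 9) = (y - 5)*(y - 3)*(y + 3)^2*(y^2 - 4*y + 3) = (y - 5)*(y - 3)^2*(y + 3)^2*(y - 1)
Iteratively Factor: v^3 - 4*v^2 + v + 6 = (v - 3)*(v^2 - v - 2) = (v - 3)*(v - 2)*(v + 1)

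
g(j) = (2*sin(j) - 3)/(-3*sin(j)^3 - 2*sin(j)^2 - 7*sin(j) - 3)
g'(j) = (2*sin(j) - 3)*(9*sin(j)^2*cos(j) + 4*sin(j)*cos(j) + 7*cos(j))/(-3*sin(j)^3 - 2*sin(j)^2 - 7*sin(j) - 3)^2 + 2*cos(j)/(-3*sin(j)^3 - 2*sin(j)^2 - 7*sin(j) - 3)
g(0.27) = 0.49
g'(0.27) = -1.19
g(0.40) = 0.36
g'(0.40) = -0.82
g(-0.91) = -1.66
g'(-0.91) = -3.05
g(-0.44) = 25.77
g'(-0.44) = -1093.33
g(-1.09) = -1.28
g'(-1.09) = -1.43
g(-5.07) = 0.08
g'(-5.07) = -0.09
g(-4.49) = 0.07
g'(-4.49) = 0.05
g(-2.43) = -2.77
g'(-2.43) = 10.14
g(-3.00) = 1.61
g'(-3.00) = 6.12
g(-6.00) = 0.47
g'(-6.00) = -1.14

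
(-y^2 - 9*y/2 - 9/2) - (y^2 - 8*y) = -2*y^2 + 7*y/2 - 9/2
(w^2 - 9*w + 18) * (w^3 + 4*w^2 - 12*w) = w^5 - 5*w^4 - 30*w^3 + 180*w^2 - 216*w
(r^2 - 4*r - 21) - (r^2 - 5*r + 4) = r - 25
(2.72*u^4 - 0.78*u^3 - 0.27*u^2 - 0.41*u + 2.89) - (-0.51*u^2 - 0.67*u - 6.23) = 2.72*u^4 - 0.78*u^3 + 0.24*u^2 + 0.26*u + 9.12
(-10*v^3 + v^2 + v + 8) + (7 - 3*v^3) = -13*v^3 + v^2 + v + 15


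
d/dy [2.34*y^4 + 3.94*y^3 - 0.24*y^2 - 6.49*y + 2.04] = 9.36*y^3 + 11.82*y^2 - 0.48*y - 6.49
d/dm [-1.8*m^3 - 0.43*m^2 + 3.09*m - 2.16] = -5.4*m^2 - 0.86*m + 3.09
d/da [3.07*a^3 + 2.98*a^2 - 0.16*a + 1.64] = 9.21*a^2 + 5.96*a - 0.16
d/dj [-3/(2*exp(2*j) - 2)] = 3/(4*sinh(j)^2)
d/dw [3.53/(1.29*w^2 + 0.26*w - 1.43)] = (-9.1074*w - 0.9178)/(1.29*w^2 + 0.26*w - 1.43)^2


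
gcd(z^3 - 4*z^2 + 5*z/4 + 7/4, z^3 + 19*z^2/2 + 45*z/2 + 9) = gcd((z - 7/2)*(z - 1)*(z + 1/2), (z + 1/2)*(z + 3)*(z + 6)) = z + 1/2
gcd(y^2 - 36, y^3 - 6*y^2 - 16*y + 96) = y - 6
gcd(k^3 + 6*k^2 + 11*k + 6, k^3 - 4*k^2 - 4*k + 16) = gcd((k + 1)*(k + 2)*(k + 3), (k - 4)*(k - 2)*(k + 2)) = k + 2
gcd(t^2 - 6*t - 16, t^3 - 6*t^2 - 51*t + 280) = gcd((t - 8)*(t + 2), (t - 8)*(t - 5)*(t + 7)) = t - 8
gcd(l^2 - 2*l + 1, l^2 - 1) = l - 1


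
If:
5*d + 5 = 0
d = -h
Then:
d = -1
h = 1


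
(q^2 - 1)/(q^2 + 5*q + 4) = (q - 1)/(q + 4)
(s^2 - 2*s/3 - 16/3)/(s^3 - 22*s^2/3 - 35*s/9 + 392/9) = 3*(s + 2)/(3*s^2 - 14*s - 49)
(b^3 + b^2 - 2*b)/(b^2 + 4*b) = (b^2 + b - 2)/(b + 4)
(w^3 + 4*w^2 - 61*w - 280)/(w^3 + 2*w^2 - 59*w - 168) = (w + 5)/(w + 3)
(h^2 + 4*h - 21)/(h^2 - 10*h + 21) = (h + 7)/(h - 7)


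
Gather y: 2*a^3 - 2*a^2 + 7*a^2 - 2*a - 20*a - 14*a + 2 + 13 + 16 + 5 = 2*a^3 + 5*a^2 - 36*a + 36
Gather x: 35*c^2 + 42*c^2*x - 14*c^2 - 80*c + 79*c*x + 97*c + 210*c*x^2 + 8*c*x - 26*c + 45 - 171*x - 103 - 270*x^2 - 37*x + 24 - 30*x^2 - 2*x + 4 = 21*c^2 - 9*c + x^2*(210*c - 300) + x*(42*c^2 + 87*c - 210) - 30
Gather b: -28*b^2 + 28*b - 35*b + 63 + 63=-28*b^2 - 7*b + 126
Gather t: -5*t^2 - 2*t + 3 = -5*t^2 - 2*t + 3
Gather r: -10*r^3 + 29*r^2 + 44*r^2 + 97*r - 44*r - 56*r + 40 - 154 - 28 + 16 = -10*r^3 + 73*r^2 - 3*r - 126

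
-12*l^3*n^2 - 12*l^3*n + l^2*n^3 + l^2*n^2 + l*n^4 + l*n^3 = n*(-3*l + n)*(4*l + n)*(l*n + l)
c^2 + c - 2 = (c - 1)*(c + 2)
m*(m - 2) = m^2 - 2*m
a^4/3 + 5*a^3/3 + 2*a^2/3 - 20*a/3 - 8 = (a/3 + 1)*(a - 2)*(a + 2)^2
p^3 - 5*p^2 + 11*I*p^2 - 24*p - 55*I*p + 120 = (p - 5)*(p + 3*I)*(p + 8*I)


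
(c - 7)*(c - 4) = c^2 - 11*c + 28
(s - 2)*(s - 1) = s^2 - 3*s + 2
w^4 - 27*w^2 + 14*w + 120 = (w - 4)*(w - 3)*(w + 2)*(w + 5)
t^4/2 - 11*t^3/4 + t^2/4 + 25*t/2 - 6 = (t/2 + 1)*(t - 4)*(t - 3)*(t - 1/2)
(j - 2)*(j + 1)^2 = j^3 - 3*j - 2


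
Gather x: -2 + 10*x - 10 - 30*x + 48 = 36 - 20*x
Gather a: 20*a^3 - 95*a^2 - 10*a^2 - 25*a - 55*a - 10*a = 20*a^3 - 105*a^2 - 90*a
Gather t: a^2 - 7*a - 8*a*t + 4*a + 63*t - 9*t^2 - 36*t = a^2 - 3*a - 9*t^2 + t*(27 - 8*a)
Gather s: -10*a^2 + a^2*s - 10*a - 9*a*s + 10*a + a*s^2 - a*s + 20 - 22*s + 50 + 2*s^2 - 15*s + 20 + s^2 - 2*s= -10*a^2 + s^2*(a + 3) + s*(a^2 - 10*a - 39) + 90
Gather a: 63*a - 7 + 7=63*a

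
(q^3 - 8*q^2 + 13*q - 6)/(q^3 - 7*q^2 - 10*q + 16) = (q^2 - 7*q + 6)/(q^2 - 6*q - 16)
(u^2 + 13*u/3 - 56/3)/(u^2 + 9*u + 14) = (u - 8/3)/(u + 2)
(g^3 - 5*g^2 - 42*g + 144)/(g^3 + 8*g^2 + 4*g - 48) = (g^2 - 11*g + 24)/(g^2 + 2*g - 8)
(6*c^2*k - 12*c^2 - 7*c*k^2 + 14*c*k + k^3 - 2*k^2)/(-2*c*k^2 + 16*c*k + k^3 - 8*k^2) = (-6*c^2*k + 12*c^2 + 7*c*k^2 - 14*c*k - k^3 + 2*k^2)/(k*(2*c*k - 16*c - k^2 + 8*k))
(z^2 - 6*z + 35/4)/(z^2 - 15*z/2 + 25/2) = (z - 7/2)/(z - 5)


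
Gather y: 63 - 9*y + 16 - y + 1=80 - 10*y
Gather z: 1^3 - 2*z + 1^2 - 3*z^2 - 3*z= -3*z^2 - 5*z + 2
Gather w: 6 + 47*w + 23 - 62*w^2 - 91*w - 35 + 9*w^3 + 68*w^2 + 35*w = 9*w^3 + 6*w^2 - 9*w - 6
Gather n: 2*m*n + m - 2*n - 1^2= m + n*(2*m - 2) - 1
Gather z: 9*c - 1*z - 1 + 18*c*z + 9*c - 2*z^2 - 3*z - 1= 18*c - 2*z^2 + z*(18*c - 4) - 2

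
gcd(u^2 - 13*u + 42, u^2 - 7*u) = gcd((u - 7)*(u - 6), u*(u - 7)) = u - 7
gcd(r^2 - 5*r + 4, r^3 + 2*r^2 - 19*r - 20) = r - 4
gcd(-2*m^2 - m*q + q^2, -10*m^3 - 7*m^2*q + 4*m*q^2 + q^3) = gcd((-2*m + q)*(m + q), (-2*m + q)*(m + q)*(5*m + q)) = -2*m^2 - m*q + q^2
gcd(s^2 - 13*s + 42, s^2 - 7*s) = s - 7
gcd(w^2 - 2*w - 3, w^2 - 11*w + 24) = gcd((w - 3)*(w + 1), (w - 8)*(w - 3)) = w - 3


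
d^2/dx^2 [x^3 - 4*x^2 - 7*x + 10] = 6*x - 8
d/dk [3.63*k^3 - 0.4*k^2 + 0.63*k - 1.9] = 10.89*k^2 - 0.8*k + 0.63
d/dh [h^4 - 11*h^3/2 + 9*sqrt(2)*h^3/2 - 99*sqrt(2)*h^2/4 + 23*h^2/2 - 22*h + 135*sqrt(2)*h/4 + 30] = 4*h^3 - 33*h^2/2 + 27*sqrt(2)*h^2/2 - 99*sqrt(2)*h/2 + 23*h - 22 + 135*sqrt(2)/4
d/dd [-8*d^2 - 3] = -16*d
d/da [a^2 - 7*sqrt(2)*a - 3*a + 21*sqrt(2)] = 2*a - 7*sqrt(2) - 3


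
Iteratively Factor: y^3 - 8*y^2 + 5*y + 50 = (y - 5)*(y^2 - 3*y - 10) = (y - 5)*(y + 2)*(y - 5)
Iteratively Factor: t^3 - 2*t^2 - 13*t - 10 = (t - 5)*(t^2 + 3*t + 2) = (t - 5)*(t + 1)*(t + 2)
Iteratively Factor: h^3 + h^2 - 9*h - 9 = (h + 1)*(h^2 - 9) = (h + 1)*(h + 3)*(h - 3)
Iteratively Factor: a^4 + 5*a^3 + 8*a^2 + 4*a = (a + 1)*(a^3 + 4*a^2 + 4*a) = a*(a + 1)*(a^2 + 4*a + 4) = a*(a + 1)*(a + 2)*(a + 2)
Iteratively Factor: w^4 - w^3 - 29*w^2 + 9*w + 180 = (w - 3)*(w^3 + 2*w^2 - 23*w - 60) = (w - 3)*(w + 4)*(w^2 - 2*w - 15) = (w - 5)*(w - 3)*(w + 4)*(w + 3)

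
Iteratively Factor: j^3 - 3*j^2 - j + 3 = (j + 1)*(j^2 - 4*j + 3) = (j - 1)*(j + 1)*(j - 3)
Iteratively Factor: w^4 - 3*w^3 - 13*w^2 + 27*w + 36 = (w - 4)*(w^3 + w^2 - 9*w - 9) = (w - 4)*(w + 3)*(w^2 - 2*w - 3) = (w - 4)*(w + 1)*(w + 3)*(w - 3)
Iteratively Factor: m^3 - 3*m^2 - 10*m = (m - 5)*(m^2 + 2*m) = (m - 5)*(m + 2)*(m)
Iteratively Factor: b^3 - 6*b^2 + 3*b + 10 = (b - 2)*(b^2 - 4*b - 5) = (b - 5)*(b - 2)*(b + 1)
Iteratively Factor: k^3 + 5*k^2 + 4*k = (k + 4)*(k^2 + k) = (k + 1)*(k + 4)*(k)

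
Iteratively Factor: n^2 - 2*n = (n - 2)*(n)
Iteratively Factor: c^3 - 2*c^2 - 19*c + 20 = (c + 4)*(c^2 - 6*c + 5) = (c - 1)*(c + 4)*(c - 5)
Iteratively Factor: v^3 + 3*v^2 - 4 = (v + 2)*(v^2 + v - 2) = (v - 1)*(v + 2)*(v + 2)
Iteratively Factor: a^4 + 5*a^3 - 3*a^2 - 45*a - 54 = (a + 3)*(a^3 + 2*a^2 - 9*a - 18) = (a - 3)*(a + 3)*(a^2 + 5*a + 6) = (a - 3)*(a + 3)^2*(a + 2)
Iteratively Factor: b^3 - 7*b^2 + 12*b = (b - 4)*(b^2 - 3*b) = b*(b - 4)*(b - 3)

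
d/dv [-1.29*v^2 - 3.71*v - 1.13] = -2.58*v - 3.71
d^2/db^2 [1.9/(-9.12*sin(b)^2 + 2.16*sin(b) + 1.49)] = (-632.12544*sin(b)^4 + 112.28544*sin(b)^3 + 836.04864*sin(b)^2 - 218.45592*sin(b) + 69.36672)/(-9.12*sin(b)^2 + 2.16*sin(b) + 1.49)^3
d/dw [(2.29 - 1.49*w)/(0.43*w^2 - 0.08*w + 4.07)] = (0.6407*w^2 - 1.9694*w - 5.8811)/(0.1849*w^4 - 0.0688*w^3 + 3.5066*w^2 - 0.6512*w + 16.5649)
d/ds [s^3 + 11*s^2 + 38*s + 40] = 3*s^2 + 22*s + 38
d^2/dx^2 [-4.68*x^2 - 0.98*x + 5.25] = -9.36000000000000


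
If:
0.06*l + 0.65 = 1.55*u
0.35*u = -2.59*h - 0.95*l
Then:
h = 3.97361647361647 - 9.61068211068211*u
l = 25.8333333333333*u - 10.8333333333333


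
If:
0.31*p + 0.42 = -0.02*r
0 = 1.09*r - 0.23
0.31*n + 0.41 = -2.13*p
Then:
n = 8.08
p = -1.37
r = 0.21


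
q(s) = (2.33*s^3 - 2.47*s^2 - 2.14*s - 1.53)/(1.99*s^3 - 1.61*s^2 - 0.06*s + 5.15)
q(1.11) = -0.65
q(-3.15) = 1.26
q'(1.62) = 1.07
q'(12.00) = 0.00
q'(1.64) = 1.07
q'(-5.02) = 0.01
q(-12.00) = 1.19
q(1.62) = -0.17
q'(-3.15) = 0.07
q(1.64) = -0.15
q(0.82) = -0.72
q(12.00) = 1.13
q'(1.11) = 0.58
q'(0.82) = -0.11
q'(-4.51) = 0.02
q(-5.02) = 1.21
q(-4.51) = 1.22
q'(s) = (-5.97*s^2 + 3.22*s + 0.06)*(2.33*s^3 - 2.47*s^2 - 2.14*s - 1.53)/(1.99*s^3 - 1.61*s^2 - 0.06*s + 5.15)^2 + (6.99*s^2 - 4.94*s - 2.14)/(1.99*s^3 - 1.61*s^2 - 0.06*s + 5.15) = (1.164*s^4 + 8.2376*s^3 + 41.8354*s^2 - 30.3676*s - 11.1128)/(3.9601*s^6 - 6.4078*s^5 + 2.3533*s^4 + 20.6902*s^3 - 16.5794*s^2 - 0.618*s + 26.5225)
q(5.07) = 1.02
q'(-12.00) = 0.00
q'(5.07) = 0.06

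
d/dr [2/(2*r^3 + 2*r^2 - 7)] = 4*r*(-3*r - 2)/(2*r^3 + 2*r^2 - 7)^2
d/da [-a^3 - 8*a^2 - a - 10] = -3*a^2 - 16*a - 1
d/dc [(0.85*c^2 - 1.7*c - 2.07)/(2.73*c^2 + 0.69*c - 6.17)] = (5.2275*c^2 + 0.8132*c + 11.9173)/(7.4529*c^4 + 3.7674*c^3 - 33.2121*c^2 - 8.5146*c + 38.0689)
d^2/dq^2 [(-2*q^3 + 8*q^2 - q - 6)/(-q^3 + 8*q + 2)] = 2*(-8*q^6 + 51*q^5 - 132*q^4 + 24*q^3 - 36*q^2 + 60*q + 336)/(q^9 - 24*q^7 - 6*q^6 + 192*q^5 + 96*q^4 - 500*q^3 - 384*q^2 - 96*q - 8)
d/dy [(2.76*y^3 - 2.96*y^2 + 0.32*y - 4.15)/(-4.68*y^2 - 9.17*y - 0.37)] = (-12.9168*y^4 - 50.6184*y^3 + 25.5772*y^2 - 36.6536*y - 38.1739)/(21.9024*y^4 + 85.8312*y^3 + 87.5521*y^2 + 6.7858*y + 0.1369)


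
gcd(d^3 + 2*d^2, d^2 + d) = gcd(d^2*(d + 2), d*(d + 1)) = d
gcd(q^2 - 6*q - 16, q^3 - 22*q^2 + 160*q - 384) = q - 8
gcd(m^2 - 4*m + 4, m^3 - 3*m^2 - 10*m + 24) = m - 2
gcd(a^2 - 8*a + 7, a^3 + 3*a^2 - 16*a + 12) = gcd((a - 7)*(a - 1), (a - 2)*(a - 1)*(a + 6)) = a - 1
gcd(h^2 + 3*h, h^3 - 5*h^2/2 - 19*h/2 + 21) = h + 3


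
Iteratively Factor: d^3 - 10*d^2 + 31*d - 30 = (d - 5)*(d^2 - 5*d + 6) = (d - 5)*(d - 2)*(d - 3)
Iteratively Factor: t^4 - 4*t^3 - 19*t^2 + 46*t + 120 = (t - 5)*(t^3 + t^2 - 14*t - 24) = (t - 5)*(t - 4)*(t^2 + 5*t + 6) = (t - 5)*(t - 4)*(t + 3)*(t + 2)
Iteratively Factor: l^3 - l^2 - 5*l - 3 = (l + 1)*(l^2 - 2*l - 3) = (l - 3)*(l + 1)*(l + 1)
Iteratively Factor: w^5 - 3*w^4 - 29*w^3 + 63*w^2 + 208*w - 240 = (w + 4)*(w^4 - 7*w^3 - w^2 + 67*w - 60) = (w - 4)*(w + 4)*(w^3 - 3*w^2 - 13*w + 15) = (w - 4)*(w - 1)*(w + 4)*(w^2 - 2*w - 15) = (w - 4)*(w - 1)*(w + 3)*(w + 4)*(w - 5)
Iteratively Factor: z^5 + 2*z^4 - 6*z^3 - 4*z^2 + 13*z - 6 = (z - 1)*(z^4 + 3*z^3 - 3*z^2 - 7*z + 6) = (z - 1)^2*(z^3 + 4*z^2 + z - 6) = (z - 1)^2*(z + 3)*(z^2 + z - 2) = (z - 1)^3*(z + 3)*(z + 2)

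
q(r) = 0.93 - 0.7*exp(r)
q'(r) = -0.7*exp(r)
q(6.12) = -317.48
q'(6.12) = -318.41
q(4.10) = -41.31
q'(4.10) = -42.24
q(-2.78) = 0.89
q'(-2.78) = -0.04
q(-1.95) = 0.83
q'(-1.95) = -0.10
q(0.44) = -0.16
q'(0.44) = -1.09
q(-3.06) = 0.90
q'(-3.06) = -0.03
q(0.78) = -0.60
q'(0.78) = -1.53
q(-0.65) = 0.56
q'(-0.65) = -0.37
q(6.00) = -281.47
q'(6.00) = -282.40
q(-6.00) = 0.93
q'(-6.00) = 0.00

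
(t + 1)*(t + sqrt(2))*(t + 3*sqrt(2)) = t^3 + t^2 + 4*sqrt(2)*t^2 + 4*sqrt(2)*t + 6*t + 6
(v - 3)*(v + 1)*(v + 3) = v^3 + v^2 - 9*v - 9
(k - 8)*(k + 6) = k^2 - 2*k - 48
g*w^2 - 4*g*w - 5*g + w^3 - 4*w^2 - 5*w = (g + w)*(w - 5)*(w + 1)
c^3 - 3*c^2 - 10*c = c*(c - 5)*(c + 2)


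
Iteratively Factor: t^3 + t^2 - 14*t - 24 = (t - 4)*(t^2 + 5*t + 6) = (t - 4)*(t + 3)*(t + 2)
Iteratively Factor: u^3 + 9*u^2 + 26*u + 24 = (u + 3)*(u^2 + 6*u + 8) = (u + 2)*(u + 3)*(u + 4)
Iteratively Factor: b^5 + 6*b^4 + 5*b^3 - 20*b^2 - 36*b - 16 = (b + 2)*(b^4 + 4*b^3 - 3*b^2 - 14*b - 8) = (b + 1)*(b + 2)*(b^3 + 3*b^2 - 6*b - 8) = (b - 2)*(b + 1)*(b + 2)*(b^2 + 5*b + 4) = (b - 2)*(b + 1)*(b + 2)*(b + 4)*(b + 1)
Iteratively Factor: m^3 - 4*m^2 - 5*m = (m - 5)*(m^2 + m) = (m - 5)*(m + 1)*(m)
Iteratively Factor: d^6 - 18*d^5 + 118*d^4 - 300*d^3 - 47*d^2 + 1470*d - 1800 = (d - 5)*(d^5 - 13*d^4 + 53*d^3 - 35*d^2 - 222*d + 360) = (d - 5)*(d - 3)*(d^4 - 10*d^3 + 23*d^2 + 34*d - 120) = (d - 5)*(d - 4)*(d - 3)*(d^3 - 6*d^2 - d + 30) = (d - 5)*(d - 4)*(d - 3)^2*(d^2 - 3*d - 10) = (d - 5)*(d - 4)*(d - 3)^2*(d + 2)*(d - 5)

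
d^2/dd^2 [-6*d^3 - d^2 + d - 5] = -36*d - 2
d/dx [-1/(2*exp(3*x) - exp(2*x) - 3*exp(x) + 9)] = (6*exp(2*x) - 2*exp(x) - 3)*exp(x)/(2*exp(3*x) - exp(2*x) - 3*exp(x) + 9)^2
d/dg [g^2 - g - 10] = 2*g - 1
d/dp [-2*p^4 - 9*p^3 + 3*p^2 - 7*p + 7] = -8*p^3 - 27*p^2 + 6*p - 7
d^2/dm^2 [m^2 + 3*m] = 2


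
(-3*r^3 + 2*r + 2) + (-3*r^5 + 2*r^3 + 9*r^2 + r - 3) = -3*r^5 - r^3 + 9*r^2 + 3*r - 1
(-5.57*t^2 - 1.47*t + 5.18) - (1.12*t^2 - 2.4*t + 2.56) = -6.69*t^2 + 0.93*t + 2.62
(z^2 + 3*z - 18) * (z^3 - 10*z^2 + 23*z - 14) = z^5 - 7*z^4 - 25*z^3 + 235*z^2 - 456*z + 252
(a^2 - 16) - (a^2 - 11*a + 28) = 11*a - 44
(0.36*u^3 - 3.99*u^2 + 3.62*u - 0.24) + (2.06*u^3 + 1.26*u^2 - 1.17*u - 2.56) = 2.42*u^3 - 2.73*u^2 + 2.45*u - 2.8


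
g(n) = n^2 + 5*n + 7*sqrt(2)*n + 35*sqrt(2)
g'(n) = 2*n + 5 + 7*sqrt(2)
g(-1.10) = 34.32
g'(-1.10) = 12.70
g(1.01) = 65.57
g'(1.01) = 16.92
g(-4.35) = 3.61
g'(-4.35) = 6.20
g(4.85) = 145.28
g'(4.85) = 24.60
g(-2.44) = 19.10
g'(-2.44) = 10.02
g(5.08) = 150.99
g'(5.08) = 25.06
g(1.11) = 67.27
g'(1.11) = 17.12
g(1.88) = 81.04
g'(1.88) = 18.66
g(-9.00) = -3.60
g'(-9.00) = -3.10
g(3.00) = 103.20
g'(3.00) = 20.90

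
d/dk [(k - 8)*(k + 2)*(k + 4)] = 3*k^2 - 4*k - 40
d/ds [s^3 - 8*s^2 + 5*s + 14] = 3*s^2 - 16*s + 5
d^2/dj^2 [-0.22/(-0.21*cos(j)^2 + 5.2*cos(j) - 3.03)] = (-0.038808*(1 - cos(j)^2)^2 + 0.72072*cos(j)^3 - 5.40826*cos(j)^2 - 4.90776*cos(j) + 11.656436)/(0.21*cos(j)^2 - 5.2*cos(j) + 3.03)^3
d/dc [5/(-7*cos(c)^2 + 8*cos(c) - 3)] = 10*(4 - 7*cos(c))*sin(c)/(7*cos(c)^2 - 8*cos(c) + 3)^2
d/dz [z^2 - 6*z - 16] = 2*z - 6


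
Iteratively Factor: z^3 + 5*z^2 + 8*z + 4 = (z + 2)*(z^2 + 3*z + 2) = (z + 2)^2*(z + 1)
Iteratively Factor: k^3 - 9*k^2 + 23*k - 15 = (k - 1)*(k^2 - 8*k + 15) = (k - 3)*(k - 1)*(k - 5)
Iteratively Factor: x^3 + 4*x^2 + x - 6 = (x - 1)*(x^2 + 5*x + 6) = (x - 1)*(x + 2)*(x + 3)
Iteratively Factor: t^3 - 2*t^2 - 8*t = (t - 4)*(t^2 + 2*t) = (t - 4)*(t + 2)*(t)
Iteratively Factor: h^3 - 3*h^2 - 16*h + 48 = (h + 4)*(h^2 - 7*h + 12) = (h - 4)*(h + 4)*(h - 3)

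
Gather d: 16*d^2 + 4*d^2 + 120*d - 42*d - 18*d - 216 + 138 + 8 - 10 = 20*d^2 + 60*d - 80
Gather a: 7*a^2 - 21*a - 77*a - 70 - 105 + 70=7*a^2 - 98*a - 105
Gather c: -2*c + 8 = 8 - 2*c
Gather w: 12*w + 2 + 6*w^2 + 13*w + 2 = 6*w^2 + 25*w + 4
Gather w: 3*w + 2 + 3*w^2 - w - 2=3*w^2 + 2*w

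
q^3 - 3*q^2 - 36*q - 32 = (q - 8)*(q + 1)*(q + 4)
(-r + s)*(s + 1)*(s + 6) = -r*s^2 - 7*r*s - 6*r + s^3 + 7*s^2 + 6*s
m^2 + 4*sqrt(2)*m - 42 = (m - 3*sqrt(2))*(m + 7*sqrt(2))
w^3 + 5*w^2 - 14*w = w*(w - 2)*(w + 7)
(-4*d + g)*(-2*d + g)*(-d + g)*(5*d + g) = -40*d^4 + 62*d^3*g - 21*d^2*g^2 - 2*d*g^3 + g^4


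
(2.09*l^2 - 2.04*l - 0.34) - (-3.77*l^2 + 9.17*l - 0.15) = 5.86*l^2 - 11.21*l - 0.19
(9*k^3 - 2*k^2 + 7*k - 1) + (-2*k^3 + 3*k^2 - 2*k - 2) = 7*k^3 + k^2 + 5*k - 3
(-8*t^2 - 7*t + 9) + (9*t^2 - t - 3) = t^2 - 8*t + 6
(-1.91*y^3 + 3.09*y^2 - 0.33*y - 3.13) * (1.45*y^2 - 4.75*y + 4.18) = -2.7695*y^5 + 13.553*y^4 - 23.1398*y^3 + 9.9452*y^2 + 13.4881*y - 13.0834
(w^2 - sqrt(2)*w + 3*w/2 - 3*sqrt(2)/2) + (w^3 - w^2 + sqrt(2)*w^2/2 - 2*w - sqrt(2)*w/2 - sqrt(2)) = w^3 + sqrt(2)*w^2/2 - 3*sqrt(2)*w/2 - w/2 - 5*sqrt(2)/2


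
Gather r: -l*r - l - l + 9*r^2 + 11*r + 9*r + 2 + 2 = -2*l + 9*r^2 + r*(20 - l) + 4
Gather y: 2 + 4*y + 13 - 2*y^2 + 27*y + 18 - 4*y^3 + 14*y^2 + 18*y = -4*y^3 + 12*y^2 + 49*y + 33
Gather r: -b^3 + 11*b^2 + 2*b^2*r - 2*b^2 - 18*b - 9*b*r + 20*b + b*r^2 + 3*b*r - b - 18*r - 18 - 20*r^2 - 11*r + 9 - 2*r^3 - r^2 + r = -b^3 + 9*b^2 + b - 2*r^3 + r^2*(b - 21) + r*(2*b^2 - 6*b - 28) - 9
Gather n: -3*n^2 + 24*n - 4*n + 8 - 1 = -3*n^2 + 20*n + 7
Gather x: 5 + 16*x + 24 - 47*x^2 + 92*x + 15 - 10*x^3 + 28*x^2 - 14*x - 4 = -10*x^3 - 19*x^2 + 94*x + 40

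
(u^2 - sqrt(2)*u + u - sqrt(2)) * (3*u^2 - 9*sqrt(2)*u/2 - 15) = 3*u^4 - 15*sqrt(2)*u^3/2 + 3*u^3 - 15*sqrt(2)*u^2/2 - 6*u^2 - 6*u + 15*sqrt(2)*u + 15*sqrt(2)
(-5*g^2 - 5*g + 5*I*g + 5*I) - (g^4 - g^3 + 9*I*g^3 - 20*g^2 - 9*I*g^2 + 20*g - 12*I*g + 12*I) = -g^4 + g^3 - 9*I*g^3 + 15*g^2 + 9*I*g^2 - 25*g + 17*I*g - 7*I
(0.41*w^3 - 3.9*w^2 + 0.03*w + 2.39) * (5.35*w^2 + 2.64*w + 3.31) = 2.1935*w^5 - 19.7826*w^4 - 8.7784*w^3 - 0.0433000000000005*w^2 + 6.4089*w + 7.9109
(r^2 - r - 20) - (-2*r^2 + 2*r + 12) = 3*r^2 - 3*r - 32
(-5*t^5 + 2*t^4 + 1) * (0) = 0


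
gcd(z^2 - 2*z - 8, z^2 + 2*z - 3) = 1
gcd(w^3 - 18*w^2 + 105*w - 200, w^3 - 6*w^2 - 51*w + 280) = w^2 - 13*w + 40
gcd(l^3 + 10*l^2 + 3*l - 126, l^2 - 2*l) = 1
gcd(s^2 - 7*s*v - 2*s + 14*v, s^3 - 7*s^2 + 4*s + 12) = s - 2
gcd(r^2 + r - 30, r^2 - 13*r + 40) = r - 5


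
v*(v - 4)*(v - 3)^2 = v^4 - 10*v^3 + 33*v^2 - 36*v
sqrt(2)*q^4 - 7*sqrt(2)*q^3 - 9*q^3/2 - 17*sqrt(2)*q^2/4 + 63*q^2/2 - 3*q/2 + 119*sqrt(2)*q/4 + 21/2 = (q - 7)*(q - 3*sqrt(2))*(q + sqrt(2)/2)*(sqrt(2)*q + 1/2)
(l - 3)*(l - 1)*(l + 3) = l^3 - l^2 - 9*l + 9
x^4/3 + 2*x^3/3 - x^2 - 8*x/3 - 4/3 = (x/3 + 1/3)*(x - 2)*(x + 1)*(x + 2)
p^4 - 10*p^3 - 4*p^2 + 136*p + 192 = (p - 8)*(p - 6)*(p + 2)^2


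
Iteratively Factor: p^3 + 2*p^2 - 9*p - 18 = (p - 3)*(p^2 + 5*p + 6) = (p - 3)*(p + 3)*(p + 2)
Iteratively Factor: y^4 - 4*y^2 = (y)*(y^3 - 4*y) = y*(y - 2)*(y^2 + 2*y) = y^2*(y - 2)*(y + 2)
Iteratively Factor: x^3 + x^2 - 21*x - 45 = (x - 5)*(x^2 + 6*x + 9) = (x - 5)*(x + 3)*(x + 3)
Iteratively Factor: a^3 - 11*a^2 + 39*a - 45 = (a - 3)*(a^2 - 8*a + 15) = (a - 3)^2*(a - 5)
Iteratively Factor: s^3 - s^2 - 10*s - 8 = (s + 1)*(s^2 - 2*s - 8) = (s + 1)*(s + 2)*(s - 4)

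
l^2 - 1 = (l - 1)*(l + 1)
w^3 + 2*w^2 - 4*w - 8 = (w - 2)*(w + 2)^2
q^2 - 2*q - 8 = (q - 4)*(q + 2)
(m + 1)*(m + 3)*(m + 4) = m^3 + 8*m^2 + 19*m + 12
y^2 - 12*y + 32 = (y - 8)*(y - 4)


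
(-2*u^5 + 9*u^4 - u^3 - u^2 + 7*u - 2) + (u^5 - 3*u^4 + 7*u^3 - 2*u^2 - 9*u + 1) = -u^5 + 6*u^4 + 6*u^3 - 3*u^2 - 2*u - 1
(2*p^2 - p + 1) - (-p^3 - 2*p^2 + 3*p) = p^3 + 4*p^2 - 4*p + 1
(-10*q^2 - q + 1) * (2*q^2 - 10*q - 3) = -20*q^4 + 98*q^3 + 42*q^2 - 7*q - 3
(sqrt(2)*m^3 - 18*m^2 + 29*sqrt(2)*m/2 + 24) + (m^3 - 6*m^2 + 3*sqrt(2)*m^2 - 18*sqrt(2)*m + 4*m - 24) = m^3 + sqrt(2)*m^3 - 24*m^2 + 3*sqrt(2)*m^2 - 7*sqrt(2)*m/2 + 4*m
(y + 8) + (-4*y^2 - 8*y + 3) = -4*y^2 - 7*y + 11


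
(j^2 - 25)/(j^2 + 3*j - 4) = (j^2 - 25)/(j^2 + 3*j - 4)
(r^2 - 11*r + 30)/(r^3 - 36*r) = (r - 5)/(r*(r + 6))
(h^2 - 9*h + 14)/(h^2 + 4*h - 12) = (h - 7)/(h + 6)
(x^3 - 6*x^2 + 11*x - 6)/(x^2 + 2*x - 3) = (x^2 - 5*x + 6)/(x + 3)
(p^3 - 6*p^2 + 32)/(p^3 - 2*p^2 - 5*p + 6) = (p^2 - 8*p + 16)/(p^2 - 4*p + 3)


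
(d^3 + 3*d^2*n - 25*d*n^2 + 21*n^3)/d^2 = d + 3*n - 25*n^2/d + 21*n^3/d^2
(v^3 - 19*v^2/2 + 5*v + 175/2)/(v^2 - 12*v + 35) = v + 5/2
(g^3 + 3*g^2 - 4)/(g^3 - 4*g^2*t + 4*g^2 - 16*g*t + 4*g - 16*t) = (1 - g)/(-g + 4*t)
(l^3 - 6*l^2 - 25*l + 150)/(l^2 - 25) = l - 6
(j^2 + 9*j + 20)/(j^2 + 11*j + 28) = (j + 5)/(j + 7)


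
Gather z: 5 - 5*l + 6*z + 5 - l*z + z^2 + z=-5*l + z^2 + z*(7 - l) + 10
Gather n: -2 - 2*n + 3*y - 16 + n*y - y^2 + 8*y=n*(y - 2) - y^2 + 11*y - 18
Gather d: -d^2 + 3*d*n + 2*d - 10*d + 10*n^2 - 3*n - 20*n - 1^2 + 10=-d^2 + d*(3*n - 8) + 10*n^2 - 23*n + 9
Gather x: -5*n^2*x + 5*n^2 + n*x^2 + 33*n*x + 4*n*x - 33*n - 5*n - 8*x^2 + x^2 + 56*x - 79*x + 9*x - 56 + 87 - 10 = 5*n^2 - 38*n + x^2*(n - 7) + x*(-5*n^2 + 37*n - 14) + 21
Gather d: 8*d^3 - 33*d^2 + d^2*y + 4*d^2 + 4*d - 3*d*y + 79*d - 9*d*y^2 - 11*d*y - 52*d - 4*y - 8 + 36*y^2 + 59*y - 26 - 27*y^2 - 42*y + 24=8*d^3 + d^2*(y - 29) + d*(-9*y^2 - 14*y + 31) + 9*y^2 + 13*y - 10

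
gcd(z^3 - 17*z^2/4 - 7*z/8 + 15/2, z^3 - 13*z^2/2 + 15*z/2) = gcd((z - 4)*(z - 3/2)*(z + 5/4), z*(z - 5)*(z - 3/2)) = z - 3/2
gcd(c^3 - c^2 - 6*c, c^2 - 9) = c - 3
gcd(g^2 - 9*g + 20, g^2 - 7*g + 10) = g - 5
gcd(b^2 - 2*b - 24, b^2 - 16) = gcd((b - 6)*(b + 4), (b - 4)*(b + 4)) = b + 4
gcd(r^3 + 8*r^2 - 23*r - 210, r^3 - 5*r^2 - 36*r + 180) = r^2 + r - 30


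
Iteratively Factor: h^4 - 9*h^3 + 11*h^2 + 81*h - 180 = (h - 3)*(h^3 - 6*h^2 - 7*h + 60) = (h - 3)*(h + 3)*(h^2 - 9*h + 20) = (h - 5)*(h - 3)*(h + 3)*(h - 4)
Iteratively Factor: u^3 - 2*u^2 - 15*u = (u)*(u^2 - 2*u - 15) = u*(u - 5)*(u + 3)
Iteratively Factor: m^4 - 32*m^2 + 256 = (m - 4)*(m^3 + 4*m^2 - 16*m - 64) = (m - 4)^2*(m^2 + 8*m + 16) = (m - 4)^2*(m + 4)*(m + 4)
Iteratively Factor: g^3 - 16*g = (g)*(g^2 - 16) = g*(g + 4)*(g - 4)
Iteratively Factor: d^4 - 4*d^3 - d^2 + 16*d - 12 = (d - 3)*(d^3 - d^2 - 4*d + 4) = (d - 3)*(d - 1)*(d^2 - 4) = (d - 3)*(d - 1)*(d + 2)*(d - 2)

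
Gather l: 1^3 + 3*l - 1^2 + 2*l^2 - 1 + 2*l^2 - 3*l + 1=4*l^2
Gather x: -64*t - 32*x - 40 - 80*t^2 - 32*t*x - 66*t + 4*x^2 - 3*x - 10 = -80*t^2 - 130*t + 4*x^2 + x*(-32*t - 35) - 50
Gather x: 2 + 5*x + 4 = 5*x + 6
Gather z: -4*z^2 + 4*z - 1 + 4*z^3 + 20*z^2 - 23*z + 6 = 4*z^3 + 16*z^2 - 19*z + 5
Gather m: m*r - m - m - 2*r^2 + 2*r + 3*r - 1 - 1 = m*(r - 2) - 2*r^2 + 5*r - 2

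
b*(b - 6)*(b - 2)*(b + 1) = b^4 - 7*b^3 + 4*b^2 + 12*b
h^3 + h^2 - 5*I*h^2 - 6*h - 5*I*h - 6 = (h + 1)*(h - 3*I)*(h - 2*I)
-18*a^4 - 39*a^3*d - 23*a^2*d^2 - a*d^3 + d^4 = (-6*a + d)*(a + d)^2*(3*a + d)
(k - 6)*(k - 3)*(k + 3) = k^3 - 6*k^2 - 9*k + 54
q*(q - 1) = q^2 - q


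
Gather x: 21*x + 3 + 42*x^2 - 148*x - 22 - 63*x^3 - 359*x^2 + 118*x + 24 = -63*x^3 - 317*x^2 - 9*x + 5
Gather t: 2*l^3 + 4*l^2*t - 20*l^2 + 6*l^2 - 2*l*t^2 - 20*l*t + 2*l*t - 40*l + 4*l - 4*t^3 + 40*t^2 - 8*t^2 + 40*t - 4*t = 2*l^3 - 14*l^2 - 36*l - 4*t^3 + t^2*(32 - 2*l) + t*(4*l^2 - 18*l + 36)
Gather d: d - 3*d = -2*d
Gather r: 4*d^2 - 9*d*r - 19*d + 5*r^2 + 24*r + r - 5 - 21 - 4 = 4*d^2 - 19*d + 5*r^2 + r*(25 - 9*d) - 30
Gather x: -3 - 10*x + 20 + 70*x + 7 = 60*x + 24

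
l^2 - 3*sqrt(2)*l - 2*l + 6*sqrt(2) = (l - 2)*(l - 3*sqrt(2))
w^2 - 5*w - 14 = (w - 7)*(w + 2)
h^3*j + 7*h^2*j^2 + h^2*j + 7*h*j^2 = h*(h + 7*j)*(h*j + j)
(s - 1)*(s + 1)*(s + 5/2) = s^3 + 5*s^2/2 - s - 5/2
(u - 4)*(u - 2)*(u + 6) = u^3 - 28*u + 48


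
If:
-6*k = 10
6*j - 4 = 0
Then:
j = 2/3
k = -5/3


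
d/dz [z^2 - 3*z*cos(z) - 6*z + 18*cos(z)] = 3*z*sin(z) + 2*z - 18*sin(z) - 3*cos(z) - 6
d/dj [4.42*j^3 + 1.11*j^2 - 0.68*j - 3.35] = 13.26*j^2 + 2.22*j - 0.68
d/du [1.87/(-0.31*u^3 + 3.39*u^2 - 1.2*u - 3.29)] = (1.7391*u^2 - 12.6786*u + 2.244)/(0.31*u^3 - 3.39*u^2 + 1.2*u + 3.29)^2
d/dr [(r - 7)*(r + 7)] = 2*r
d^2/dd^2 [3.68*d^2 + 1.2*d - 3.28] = 7.36000000000000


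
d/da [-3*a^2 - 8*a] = -6*a - 8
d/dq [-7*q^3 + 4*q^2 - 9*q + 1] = -21*q^2 + 8*q - 9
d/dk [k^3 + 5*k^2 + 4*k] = 3*k^2 + 10*k + 4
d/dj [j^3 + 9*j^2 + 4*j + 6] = 3*j^2 + 18*j + 4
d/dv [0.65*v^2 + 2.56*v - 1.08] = 1.3*v + 2.56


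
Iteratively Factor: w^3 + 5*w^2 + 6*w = (w + 3)*(w^2 + 2*w) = w*(w + 3)*(w + 2)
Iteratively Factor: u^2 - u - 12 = (u + 3)*(u - 4)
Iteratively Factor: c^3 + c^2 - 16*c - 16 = (c + 1)*(c^2 - 16) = (c + 1)*(c + 4)*(c - 4)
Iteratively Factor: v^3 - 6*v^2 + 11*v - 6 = (v - 1)*(v^2 - 5*v + 6) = (v - 2)*(v - 1)*(v - 3)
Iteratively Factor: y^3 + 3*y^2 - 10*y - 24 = (y + 2)*(y^2 + y - 12) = (y + 2)*(y + 4)*(y - 3)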